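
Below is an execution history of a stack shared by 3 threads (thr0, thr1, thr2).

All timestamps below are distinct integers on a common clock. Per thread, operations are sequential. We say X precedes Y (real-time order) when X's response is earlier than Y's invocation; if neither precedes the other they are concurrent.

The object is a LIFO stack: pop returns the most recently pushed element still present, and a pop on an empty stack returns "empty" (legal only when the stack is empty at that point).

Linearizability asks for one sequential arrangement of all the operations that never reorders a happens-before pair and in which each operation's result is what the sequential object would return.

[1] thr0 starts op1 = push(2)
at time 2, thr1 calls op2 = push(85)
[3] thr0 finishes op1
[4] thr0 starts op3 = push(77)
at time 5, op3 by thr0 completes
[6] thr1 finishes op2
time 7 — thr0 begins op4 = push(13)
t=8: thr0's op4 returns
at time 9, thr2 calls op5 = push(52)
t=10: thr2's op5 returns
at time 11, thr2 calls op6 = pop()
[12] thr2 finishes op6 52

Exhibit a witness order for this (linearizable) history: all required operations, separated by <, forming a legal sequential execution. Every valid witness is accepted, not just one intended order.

after step 1 (op1 push(2)): stack <2>
after step 2 (op2 push(85)): stack <2,85>
after step 3 (op3 push(77)): stack <2,85,77>
after step 4 (op4 push(13)): stack <2,85,77,13>
after step 5 (op5 push(52)): stack <2,85,77,13,52>
after step 6 (op6 pop() → 52): stack <2,85,77,13>

op1 < op2 < op3 < op4 < op5 < op6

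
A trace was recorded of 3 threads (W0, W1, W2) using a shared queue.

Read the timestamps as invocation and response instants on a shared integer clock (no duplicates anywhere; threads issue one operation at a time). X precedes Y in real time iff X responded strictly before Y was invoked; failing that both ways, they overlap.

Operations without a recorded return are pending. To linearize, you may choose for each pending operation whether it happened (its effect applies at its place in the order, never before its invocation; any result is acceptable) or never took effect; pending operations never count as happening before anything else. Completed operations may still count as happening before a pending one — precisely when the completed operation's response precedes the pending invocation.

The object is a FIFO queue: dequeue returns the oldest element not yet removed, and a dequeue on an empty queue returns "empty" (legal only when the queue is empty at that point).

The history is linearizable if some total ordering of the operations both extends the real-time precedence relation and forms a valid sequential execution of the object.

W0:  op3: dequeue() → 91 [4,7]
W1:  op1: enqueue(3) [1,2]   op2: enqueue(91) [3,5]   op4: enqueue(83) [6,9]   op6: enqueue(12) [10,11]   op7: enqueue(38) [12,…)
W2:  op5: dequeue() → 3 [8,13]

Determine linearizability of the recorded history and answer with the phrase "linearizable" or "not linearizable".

cut after 6 events: linearizable; cut after 7 events (op3 responds, time 7): not linearizable
real-time-consistent orders of the 3 completed operations: 2 — all fail the queue replay
including or dropping the 1 pending operation (op4) in any combination fails
take op1, op2, op3 (pending dropped): step 3 already fails, because op3 dequeue() → 91 cannot occur there
take op1, op3, op2 (pending dropped): step 2 already fails, because op3 dequeue() → 91 cannot occur there

not linearizable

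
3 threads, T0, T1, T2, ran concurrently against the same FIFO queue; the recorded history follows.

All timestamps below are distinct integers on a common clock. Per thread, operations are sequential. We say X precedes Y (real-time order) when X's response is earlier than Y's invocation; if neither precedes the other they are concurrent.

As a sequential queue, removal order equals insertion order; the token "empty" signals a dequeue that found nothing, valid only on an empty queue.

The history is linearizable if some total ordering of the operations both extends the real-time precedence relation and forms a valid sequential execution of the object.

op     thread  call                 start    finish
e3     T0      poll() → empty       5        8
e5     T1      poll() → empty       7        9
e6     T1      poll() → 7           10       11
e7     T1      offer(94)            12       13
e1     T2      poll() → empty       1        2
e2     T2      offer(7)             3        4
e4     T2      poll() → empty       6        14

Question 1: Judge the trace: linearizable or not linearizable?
prefix check: 1..10 passes, 1..11 fails once e6's time-11 response joins
checked exhaustively: 2 real-time-consistent orders of 5 completed operations, zero legal FIFO queue replays
completion choices over the 1 pending operation (e4) were checked; none helps
for example e1, e2, e3, e5, e6 (pending dropped) fails at step 3: e3 poll() → empty is not legal there
for example e1, e2, e5, e3, e6 (pending dropped) fails at step 3: e5 poll() → empty is not legal there

not linearizable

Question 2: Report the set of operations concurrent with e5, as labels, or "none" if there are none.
Answer: e3, e4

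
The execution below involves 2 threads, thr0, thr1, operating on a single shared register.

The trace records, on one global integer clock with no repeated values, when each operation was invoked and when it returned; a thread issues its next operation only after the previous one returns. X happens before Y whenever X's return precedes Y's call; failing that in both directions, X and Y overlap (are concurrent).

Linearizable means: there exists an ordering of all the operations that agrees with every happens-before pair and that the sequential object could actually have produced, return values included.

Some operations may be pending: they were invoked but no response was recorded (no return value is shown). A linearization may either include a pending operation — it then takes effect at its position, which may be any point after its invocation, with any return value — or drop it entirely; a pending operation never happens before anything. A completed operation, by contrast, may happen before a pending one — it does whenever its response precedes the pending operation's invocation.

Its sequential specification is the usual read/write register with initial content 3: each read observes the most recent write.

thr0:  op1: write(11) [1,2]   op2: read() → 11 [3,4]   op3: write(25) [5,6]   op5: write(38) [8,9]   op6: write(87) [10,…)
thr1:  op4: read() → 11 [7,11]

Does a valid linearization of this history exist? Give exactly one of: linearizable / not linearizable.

events 1..10 are fine; event 11 — the response of op4 at time 11 — makes the prefix non-linearizable
the 5 completed operations admit 2 real-time orders; each fails the register replay
completion choices over the 1 pending operation (op6) were checked; none helps
one such order, op1, op2, op3, op4, op5 (pending dropped), breaks at step 4 where op4 read() → 11 is illegal
one such order, op1, op2, op3, op5, op4 (pending dropped), breaks at step 5 where op4 read() → 11 is illegal

not linearizable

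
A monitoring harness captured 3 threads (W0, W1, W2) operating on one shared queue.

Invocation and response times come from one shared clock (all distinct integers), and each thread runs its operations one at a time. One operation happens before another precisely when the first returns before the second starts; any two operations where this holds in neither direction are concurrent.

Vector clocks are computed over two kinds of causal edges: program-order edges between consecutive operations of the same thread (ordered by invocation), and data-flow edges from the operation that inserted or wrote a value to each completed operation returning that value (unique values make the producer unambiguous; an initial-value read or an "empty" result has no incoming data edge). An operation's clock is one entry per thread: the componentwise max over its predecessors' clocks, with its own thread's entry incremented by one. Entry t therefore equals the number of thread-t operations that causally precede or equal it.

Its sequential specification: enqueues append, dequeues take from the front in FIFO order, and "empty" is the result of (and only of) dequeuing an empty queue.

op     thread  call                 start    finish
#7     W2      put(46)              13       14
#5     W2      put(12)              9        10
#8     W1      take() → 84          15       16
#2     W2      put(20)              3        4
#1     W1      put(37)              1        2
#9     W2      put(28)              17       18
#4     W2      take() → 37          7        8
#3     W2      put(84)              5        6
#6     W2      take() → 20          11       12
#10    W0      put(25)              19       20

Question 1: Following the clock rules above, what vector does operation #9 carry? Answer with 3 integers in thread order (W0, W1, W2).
Answer: (0, 1, 7)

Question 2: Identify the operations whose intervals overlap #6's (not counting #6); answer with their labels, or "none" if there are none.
Answer: none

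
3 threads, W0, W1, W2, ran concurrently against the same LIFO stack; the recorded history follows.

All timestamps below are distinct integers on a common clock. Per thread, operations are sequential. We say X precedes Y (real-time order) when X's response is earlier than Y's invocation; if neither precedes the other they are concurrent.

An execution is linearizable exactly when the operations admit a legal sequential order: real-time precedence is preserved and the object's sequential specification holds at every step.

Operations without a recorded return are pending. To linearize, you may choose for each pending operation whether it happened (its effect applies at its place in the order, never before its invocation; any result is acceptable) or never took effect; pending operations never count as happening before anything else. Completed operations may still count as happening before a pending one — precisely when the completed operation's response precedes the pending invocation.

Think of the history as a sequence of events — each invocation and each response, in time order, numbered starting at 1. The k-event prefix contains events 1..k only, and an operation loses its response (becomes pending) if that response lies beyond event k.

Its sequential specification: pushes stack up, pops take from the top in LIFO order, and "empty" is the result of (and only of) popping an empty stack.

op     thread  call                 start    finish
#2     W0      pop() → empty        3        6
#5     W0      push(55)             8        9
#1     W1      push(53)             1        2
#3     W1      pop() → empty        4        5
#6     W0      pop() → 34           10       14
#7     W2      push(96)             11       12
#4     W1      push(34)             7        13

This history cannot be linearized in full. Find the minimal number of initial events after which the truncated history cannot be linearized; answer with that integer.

6

events 1..5 are linearizable; a witness order is #1, #2, #3:
step 1: #1 push(53) — stack <53>
step 2: #2 pop() (pending, included) — stack <>
step 3: #3 pop() → empty — stack <>
adding event 6 (#2 responds at 6) leaves no legal real-time order
e.g. #1, #2, #3: illegal at step 2, since #2 pop() → empty cannot apply there
e.g. #1, #3, #2: illegal at step 2, since #3 pop() → empty cannot apply there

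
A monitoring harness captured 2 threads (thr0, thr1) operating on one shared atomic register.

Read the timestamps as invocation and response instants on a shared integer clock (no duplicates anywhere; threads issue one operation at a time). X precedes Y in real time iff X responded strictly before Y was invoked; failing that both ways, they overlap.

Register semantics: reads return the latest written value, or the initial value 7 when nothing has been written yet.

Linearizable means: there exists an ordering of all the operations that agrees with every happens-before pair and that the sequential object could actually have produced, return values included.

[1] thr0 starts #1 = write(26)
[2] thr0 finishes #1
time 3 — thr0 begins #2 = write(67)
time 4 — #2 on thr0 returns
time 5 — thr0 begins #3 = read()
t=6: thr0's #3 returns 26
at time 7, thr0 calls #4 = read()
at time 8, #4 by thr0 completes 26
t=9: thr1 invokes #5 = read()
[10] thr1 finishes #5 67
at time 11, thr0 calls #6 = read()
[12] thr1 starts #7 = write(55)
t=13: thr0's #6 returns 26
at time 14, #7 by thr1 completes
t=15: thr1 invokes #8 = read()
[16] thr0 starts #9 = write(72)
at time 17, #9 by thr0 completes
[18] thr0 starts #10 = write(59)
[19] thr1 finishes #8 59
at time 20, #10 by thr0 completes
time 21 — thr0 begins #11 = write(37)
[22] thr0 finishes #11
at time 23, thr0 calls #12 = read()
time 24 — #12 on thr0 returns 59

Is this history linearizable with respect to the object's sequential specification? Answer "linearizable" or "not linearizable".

already the first 6 events (up to #3's response at time 6) admit no linearization; the first 5 still do
the completed operations (3 total) allow one real-time order; the atomic register replay rejects it
take #1, #2, #3: step 3 already fails, because #3 read() → 26 cannot occur there

not linearizable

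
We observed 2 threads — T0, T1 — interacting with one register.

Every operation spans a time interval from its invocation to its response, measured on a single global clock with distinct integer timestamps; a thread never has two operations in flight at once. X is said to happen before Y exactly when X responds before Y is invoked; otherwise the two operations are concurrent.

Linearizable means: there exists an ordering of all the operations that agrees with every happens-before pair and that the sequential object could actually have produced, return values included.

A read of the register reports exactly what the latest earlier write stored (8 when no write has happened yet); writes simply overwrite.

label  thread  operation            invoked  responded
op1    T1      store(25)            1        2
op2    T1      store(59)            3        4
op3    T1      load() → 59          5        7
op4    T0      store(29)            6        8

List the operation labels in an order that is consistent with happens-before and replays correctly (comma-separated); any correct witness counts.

op1, op2, op3, op4

after step 1 (op1 store(25)): value 25
after step 2 (op2 store(59)): value 59
after step 3 (op3 load() → 59): value 59
after step 4 (op4 store(29)): value 29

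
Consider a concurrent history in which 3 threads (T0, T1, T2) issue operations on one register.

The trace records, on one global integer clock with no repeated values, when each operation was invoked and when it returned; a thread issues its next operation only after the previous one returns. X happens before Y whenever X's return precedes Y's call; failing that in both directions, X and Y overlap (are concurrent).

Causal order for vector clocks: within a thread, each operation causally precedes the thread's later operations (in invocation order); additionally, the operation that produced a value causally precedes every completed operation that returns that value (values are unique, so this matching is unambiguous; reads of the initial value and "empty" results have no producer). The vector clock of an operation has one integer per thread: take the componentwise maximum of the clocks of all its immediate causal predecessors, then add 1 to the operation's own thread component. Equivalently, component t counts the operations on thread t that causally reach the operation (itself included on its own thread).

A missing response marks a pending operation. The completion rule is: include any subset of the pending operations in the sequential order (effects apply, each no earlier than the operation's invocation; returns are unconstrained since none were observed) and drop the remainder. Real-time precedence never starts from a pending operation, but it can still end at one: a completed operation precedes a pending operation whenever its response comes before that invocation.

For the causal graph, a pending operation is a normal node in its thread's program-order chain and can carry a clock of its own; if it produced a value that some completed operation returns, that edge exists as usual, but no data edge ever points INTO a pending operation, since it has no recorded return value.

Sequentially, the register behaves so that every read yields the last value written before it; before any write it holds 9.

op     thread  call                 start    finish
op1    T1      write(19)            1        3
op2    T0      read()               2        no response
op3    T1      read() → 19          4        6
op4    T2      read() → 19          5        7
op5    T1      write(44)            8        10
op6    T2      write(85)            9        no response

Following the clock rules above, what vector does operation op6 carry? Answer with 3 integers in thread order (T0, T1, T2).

invoked at 1, op1 has no predecessors; its own T1 bump gives (0, 1, 0)
invoked at 2, op2 has no predecessors; its own T0 bump gives (1, 0, 0)
merge at op4 (invoked 5): VC(op1)=(0, 1, 0), own-thread bump on T2 → (0, 1, 1)
merge at op3 (invoked 4): VC(op1)=(0, 1, 0), own-thread bump on T1 → (0, 2, 0)
merge at op6 (invoked 9): VC(op4)=(0, 1, 1), own-thread bump on T2 → (0, 1, 2)
merge at op5 (invoked 8): VC(op3)=(0, 2, 0), own-thread bump on T1 → (0, 3, 0)
target: VC(op6) = (0, 1, 2)

(0, 1, 2)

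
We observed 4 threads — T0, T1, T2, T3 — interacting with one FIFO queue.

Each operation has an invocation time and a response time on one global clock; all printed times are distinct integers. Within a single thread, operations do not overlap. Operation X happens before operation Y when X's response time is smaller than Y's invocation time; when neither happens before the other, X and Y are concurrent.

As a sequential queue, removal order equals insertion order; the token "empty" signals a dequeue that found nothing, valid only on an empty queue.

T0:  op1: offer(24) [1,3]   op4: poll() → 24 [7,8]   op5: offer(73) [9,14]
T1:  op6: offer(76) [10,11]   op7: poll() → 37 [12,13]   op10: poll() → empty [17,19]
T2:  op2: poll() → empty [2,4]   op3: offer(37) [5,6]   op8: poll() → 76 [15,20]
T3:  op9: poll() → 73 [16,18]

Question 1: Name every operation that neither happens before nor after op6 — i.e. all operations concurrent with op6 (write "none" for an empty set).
op5

op6 runs from 10 to 11; window-overlapping ops are concurrent
op1 [1,3]: before
op2 [2,4]: before
op3 [5,6]: before
op4 [7,8]: before
op5 [9,14]: concurrent
op7 [12,13]: after
op8 [15,20]: after
op9 [16,18]: after
op10 [17,19]: after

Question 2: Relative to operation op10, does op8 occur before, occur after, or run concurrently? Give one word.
concurrent

op8 spans [15,20], op10 spans [17,19]
the intervals overlap in both directions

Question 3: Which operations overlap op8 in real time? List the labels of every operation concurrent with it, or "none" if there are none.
op10, op9

op8 spans [15,20]: anything still running between times 15 and 20 counts as concurrent
op1 [1,3]: before
op2 [2,4]: before
op3 [5,6]: before
op4 [7,8]: before
op5 [9,14]: before
op6 [10,11]: before
op7 [12,13]: before
op9 [16,18]: concurrent
op10 [17,19]: concurrent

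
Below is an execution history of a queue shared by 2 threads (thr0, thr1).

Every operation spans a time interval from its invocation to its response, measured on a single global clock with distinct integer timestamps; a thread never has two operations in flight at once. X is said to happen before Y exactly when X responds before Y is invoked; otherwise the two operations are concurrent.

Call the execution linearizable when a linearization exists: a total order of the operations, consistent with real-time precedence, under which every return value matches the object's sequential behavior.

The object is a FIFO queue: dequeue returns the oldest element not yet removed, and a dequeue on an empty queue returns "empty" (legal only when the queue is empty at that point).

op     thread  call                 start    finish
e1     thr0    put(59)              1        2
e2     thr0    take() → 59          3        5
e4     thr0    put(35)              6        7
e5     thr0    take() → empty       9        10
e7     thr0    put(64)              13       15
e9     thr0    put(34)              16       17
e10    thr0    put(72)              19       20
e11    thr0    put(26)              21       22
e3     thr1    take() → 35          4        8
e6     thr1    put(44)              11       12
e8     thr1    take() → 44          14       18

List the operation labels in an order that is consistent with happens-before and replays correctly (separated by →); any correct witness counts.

e1 → e2 → e4 → e3 → e5 → e6 → e7 → e8 → e9 → e10 → e11

1. e1 put(59), leaving queue <59>
2. e2 take() → 59, leaving queue <>
3. e4 put(35), leaving queue <35>
4. e3 take() → 35, leaving queue <>
5. e5 take() → empty, leaving queue <>
6. e6 put(44), leaving queue <44>
7. e7 put(64), leaving queue <44,64>
8. e8 take() → 44, leaving queue <64>
9. e9 put(34), leaving queue <64,34>
10. e10 put(72), leaving queue <64,34,72>
11. e11 put(26), leaving queue <64,34,72,26>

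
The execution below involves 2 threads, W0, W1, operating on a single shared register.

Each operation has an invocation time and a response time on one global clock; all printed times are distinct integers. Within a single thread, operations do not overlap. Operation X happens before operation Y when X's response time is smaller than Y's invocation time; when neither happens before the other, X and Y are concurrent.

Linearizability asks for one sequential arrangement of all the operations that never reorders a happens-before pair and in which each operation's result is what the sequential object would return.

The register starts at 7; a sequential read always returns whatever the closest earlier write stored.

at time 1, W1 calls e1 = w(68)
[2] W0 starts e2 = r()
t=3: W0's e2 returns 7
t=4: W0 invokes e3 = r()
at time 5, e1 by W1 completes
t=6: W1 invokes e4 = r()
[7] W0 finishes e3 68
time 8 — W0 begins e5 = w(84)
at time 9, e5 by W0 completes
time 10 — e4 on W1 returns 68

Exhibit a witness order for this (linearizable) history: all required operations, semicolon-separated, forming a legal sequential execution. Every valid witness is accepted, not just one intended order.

step 1: e2 r() → 7 — value 7
step 2: e1 w(68) — value 68
step 3: e3 r() → 68 — value 68
step 4: e4 r() → 68 — value 68
step 5: e5 w(84) — value 84

e2; e1; e3; e4; e5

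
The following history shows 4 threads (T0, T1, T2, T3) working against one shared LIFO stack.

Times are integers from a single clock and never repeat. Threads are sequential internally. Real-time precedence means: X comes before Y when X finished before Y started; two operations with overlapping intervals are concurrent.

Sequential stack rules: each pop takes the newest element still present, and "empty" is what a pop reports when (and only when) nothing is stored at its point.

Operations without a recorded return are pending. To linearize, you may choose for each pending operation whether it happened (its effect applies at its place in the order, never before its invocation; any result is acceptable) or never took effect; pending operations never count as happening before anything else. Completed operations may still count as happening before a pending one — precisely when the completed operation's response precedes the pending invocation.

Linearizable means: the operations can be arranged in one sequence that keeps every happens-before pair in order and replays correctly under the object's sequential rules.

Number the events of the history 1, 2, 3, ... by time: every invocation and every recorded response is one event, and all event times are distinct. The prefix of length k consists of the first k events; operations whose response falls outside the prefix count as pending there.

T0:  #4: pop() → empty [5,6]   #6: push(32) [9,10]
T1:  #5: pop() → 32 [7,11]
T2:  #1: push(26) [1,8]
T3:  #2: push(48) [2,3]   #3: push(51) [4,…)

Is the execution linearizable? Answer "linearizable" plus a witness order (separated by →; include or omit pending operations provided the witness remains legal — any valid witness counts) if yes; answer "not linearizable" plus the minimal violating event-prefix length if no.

through event 5 a valid linearization exists; event 6 (#4 responding at time 6) ends that
exactly one order of the 2 completed ops respects real time; the LIFO stack replay fails
no completion choice of the 2 pending operations (#1, #3) rescues it — every subset was tried
one such order, #2, #4 (pending dropped), breaks at step 2 where #4 pop() → empty is illegal

not linearizable — minimal violating prefix: 6 events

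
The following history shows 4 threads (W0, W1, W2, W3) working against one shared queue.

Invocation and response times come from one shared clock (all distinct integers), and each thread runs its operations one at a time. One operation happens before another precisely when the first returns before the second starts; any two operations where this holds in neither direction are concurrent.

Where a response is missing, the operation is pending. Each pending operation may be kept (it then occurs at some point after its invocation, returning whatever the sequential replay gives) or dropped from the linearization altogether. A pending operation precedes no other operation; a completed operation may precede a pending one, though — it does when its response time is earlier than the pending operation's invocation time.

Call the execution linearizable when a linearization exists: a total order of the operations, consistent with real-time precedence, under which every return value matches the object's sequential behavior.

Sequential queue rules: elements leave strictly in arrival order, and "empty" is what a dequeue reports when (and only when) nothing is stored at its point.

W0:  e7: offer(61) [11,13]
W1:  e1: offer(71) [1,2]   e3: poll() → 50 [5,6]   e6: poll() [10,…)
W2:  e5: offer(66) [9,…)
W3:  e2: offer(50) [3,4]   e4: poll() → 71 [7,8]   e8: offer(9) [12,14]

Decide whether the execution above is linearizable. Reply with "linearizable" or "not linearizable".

through event 5 a valid linearization exists; event 6 (e3 responding at time 6) ends that
exactly one order of the 3 completed ops respects real time; the queue replay fails
e.g. e1, e2, e3: illegal at step 3, since e3 poll() → 50 cannot apply there

not linearizable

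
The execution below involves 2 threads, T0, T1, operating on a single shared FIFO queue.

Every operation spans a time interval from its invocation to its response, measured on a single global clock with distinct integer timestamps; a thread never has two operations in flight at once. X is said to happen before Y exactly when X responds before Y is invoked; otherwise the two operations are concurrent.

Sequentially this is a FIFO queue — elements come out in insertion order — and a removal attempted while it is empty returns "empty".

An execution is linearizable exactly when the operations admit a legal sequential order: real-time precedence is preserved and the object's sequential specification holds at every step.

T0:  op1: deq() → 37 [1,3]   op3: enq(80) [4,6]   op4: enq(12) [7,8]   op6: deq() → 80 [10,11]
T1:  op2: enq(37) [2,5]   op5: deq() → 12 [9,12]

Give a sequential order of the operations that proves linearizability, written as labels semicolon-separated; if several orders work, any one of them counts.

op2; op1; op3; op4; op6; op5

after step 1 (op2 enq(37)): queue <37>
after step 2 (op1 deq() → 37): queue <>
after step 3 (op3 enq(80)): queue <80>
after step 4 (op4 enq(12)): queue <80,12>
after step 5 (op6 deq() → 80): queue <12>
after step 6 (op5 deq() → 12): queue <>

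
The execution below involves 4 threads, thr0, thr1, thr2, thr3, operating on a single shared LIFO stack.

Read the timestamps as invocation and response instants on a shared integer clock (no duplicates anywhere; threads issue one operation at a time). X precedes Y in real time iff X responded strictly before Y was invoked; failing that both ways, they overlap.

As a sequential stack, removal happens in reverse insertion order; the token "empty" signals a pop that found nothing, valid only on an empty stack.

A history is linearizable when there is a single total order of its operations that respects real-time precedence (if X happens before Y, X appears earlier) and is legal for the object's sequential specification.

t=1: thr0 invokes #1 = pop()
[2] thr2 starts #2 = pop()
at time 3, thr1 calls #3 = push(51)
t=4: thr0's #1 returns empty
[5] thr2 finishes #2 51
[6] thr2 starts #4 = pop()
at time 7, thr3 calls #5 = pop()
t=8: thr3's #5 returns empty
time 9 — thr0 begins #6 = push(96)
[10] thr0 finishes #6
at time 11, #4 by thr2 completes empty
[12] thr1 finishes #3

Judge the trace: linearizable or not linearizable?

linearizable

one valid linearization: #1, #3, #2, #4, #5, #6
after step 1 (#1 pop() → empty): stack <>
after step 2 (#3 push(51)): stack <51>
after step 3 (#2 pop() → 51): stack <>
after step 4 (#4 pop() → empty): stack <>
after step 5 (#5 pop() → empty): stack <>
after step 6 (#6 push(96)): stack <96>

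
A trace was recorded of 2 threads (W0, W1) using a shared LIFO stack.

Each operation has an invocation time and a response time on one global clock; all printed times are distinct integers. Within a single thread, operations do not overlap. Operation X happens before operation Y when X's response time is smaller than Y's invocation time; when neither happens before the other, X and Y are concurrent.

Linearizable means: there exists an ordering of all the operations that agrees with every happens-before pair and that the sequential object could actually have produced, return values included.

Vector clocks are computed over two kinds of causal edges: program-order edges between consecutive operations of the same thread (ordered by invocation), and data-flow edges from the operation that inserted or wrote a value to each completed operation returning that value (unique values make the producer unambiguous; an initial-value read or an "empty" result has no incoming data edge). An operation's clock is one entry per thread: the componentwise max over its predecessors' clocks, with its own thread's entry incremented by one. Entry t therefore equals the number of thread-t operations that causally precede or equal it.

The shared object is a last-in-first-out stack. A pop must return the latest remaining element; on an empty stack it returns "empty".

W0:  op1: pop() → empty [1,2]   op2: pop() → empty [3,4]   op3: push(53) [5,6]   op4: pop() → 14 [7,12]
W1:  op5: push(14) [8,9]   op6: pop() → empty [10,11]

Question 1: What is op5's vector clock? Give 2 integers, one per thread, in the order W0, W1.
root op op5, invoked 8: fresh clock plus W1's own tick → (0, 1)
root op op1, invoked 1: fresh clock plus W0's own tick → (1, 0)
merge at op6 (invoked 10): VC(op5)=(0, 1), own-thread bump on W1 → (0, 2)
merge at op2 (invoked 3): VC(op1)=(1, 0), own-thread bump on W0 → (2, 0)
merge at op3 (invoked 5): VC(op2)=(2, 0), own-thread bump on W0 → (3, 0)
merge at op4 (invoked 7): VC(op3)=(3, 0), VC(op5)=(0, 1), own-thread bump on W0 → (4, 1)
target: VC(op5) = (0, 1)

(0, 1)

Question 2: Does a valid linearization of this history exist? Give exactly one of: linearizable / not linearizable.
through event 10 a valid linearization exists; event 11 (op6 responding at time 11) ends that
exhaustive check: the 5 completed LIFO stack ops admit one real-time order; illegal
every completion of the 1 pending operation (op4) was checked; none linearizes
one such order, op1, op2, op3, op5, op6 (pending dropped), breaks at step 5 where op6 pop() → empty is illegal

not linearizable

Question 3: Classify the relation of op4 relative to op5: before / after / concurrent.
op4 spans [7,12], op5 spans [8,9]
the intervals overlap in both directions

concurrent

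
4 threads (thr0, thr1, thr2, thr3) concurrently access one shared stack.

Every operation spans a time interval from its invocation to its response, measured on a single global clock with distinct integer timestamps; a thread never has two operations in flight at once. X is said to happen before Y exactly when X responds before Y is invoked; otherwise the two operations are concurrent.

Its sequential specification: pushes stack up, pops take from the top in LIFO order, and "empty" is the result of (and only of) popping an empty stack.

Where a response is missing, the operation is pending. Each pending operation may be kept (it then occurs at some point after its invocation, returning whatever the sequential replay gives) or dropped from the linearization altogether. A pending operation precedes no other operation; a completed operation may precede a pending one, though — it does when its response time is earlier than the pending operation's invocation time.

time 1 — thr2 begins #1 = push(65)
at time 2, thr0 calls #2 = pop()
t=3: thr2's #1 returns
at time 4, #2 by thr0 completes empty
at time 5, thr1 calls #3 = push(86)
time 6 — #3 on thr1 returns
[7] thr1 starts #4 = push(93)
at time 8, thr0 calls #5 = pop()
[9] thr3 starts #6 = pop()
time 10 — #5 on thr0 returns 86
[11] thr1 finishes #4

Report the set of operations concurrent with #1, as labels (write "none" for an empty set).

#2

concurrent with #1 ([1,3]): every op whose interval crosses 1..3
#2 [2,4]: concurrent
#3 [5,6]: after
#4 [7,11]: after
#5 [8,10]: after
#6 [9,…): after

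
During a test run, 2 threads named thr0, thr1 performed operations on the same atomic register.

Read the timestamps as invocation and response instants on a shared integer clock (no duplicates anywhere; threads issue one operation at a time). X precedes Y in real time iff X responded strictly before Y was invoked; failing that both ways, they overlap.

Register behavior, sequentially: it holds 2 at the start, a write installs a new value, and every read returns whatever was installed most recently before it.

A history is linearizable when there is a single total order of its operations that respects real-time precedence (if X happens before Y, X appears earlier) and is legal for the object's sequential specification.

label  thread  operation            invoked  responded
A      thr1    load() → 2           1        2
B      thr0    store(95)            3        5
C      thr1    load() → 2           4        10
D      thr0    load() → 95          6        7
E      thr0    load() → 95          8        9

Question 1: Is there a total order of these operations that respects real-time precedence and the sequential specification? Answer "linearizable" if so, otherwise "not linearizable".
one valid linearization: A, C, B, D, E
step 1: A load() → 2 — value 2
step 2: C load() → 2 — value 2
step 3: B store(95) — value 95
step 4: D load() → 95 — value 95
step 5: E load() → 95 — value 95

linearizable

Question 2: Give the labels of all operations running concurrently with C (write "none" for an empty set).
C spans [4,10]: anything still running between times 4 and 10 counts as concurrent
A [1,2]: before
B [3,5]: concurrent
D [6,7]: concurrent
E [8,9]: concurrent

B, D, E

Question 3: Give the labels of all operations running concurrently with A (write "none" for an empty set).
A runs from 1 to 2; window-overlapping ops are concurrent
B [3,5]: after
C [4,10]: after
D [6,7]: after
E [8,9]: after

none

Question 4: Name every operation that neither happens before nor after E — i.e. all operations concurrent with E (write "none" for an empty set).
E spans [8,9]; an op avoiding the whole window 8..9 is ordered, any other is concurrent
A [1,2]: before
B [3,5]: before
C [4,10]: concurrent
D [6,7]: before

C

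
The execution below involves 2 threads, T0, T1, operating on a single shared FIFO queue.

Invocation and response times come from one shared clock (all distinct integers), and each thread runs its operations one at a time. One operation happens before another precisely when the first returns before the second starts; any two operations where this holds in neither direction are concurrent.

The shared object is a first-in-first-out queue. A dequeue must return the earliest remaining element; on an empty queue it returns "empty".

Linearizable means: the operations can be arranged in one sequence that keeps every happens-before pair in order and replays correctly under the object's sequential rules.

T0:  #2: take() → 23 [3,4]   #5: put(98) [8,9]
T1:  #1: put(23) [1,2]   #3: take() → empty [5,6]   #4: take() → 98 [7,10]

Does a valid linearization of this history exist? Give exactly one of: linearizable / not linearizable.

linearizable

one valid linearization: #1, #2, #3, #5, #4
after step 1 (#1 put(23)): queue <23>
after step 2 (#2 take() → 23): queue <>
after step 3 (#3 take() → empty): queue <>
after step 4 (#5 put(98)): queue <98>
after step 5 (#4 take() → 98): queue <>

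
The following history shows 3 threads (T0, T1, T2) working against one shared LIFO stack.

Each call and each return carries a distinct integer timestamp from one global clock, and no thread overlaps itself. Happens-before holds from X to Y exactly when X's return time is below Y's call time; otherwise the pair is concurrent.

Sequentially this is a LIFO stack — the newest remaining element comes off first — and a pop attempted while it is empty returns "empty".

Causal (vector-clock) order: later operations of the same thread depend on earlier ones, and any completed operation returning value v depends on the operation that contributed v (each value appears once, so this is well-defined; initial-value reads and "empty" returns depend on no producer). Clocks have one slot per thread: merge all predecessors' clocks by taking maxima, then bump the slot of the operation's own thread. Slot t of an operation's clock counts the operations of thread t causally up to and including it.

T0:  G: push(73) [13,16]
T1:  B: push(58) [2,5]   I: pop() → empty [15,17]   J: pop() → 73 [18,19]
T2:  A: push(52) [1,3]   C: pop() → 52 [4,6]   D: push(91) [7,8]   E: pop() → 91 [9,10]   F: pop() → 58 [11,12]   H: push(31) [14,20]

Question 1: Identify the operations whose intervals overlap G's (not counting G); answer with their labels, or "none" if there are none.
overlap test against G [13,16]: concurrent iff the interval meets 13..16
A [1,3]: before
B [2,5]: before
C [4,6]: before
D [7,8]: before
E [9,10]: before
F [11,12]: before
H [14,20]: concurrent
I [15,17]: concurrent
J [18,19]: after

H, I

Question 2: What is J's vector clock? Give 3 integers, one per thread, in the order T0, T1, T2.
A (invocation 1): nothing precedes it; T2's component alone gives (0, 0, 1)
B (invocation 2): nothing precedes it; T1's component alone gives (0, 1, 0)
G (invocation 13): nothing precedes it; T0's component alone gives (1, 0, 0)
from VC(A)=(0, 0, 1), C (invoked 4) maxes components and bumps T2 → (0, 0, 2)
from VC(B)=(0, 1, 0), I (invoked 15) maxes components and bumps T1 → (0, 2, 0)
from VC(C)=(0, 0, 2), D (invoked 7) maxes components and bumps T2 → (0, 0, 3)
from VC(D)=(0, 0, 3), E (invoked 9) maxes components and bumps T2 → (0, 0, 4)
from VC(G)=(1, 0, 0), VC(I)=(0, 2, 0), J (invoked 18) maxes components and bumps T1 → (1, 3, 0)
from VC(B)=(0, 1, 0), VC(E)=(0, 0, 4), F (invoked 11) maxes components and bumps T2 → (0, 1, 5)
from VC(F)=(0, 1, 5), H (invoked 14) maxes components and bumps T2 → (0, 1, 6)
target: VC(J) = (1, 3, 0)

(1, 3, 0)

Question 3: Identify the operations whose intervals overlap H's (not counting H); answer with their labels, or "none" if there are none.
H runs from 14 to 20; window-overlapping ops are concurrent
A [1,3]: before
B [2,5]: before
C [4,6]: before
D [7,8]: before
E [9,10]: before
F [11,12]: before
G [13,16]: concurrent
I [15,17]: concurrent
J [18,19]: concurrent

G, I, J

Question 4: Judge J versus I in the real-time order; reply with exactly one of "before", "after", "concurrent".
J spans [18,19], I spans [15,17]
resp(I)=17 < inv(J)=18

after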